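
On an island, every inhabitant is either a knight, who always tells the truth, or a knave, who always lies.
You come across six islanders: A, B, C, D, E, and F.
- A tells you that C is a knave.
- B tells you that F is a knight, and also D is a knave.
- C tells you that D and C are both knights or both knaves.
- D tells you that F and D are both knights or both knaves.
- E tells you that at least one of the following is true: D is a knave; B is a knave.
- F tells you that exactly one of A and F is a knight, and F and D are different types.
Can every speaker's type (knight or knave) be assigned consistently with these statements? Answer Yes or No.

No

Checking all 64 assignments, each has at least one speaker whose statement's truth value contradicts their type.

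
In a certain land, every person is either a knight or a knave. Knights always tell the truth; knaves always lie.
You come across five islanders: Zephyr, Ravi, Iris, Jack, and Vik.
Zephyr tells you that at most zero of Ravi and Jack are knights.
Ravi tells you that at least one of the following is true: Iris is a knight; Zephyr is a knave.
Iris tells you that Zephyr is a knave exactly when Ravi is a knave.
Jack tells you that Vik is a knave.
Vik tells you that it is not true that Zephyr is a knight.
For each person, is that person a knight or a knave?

Zephyr is a knave, Ravi is a knight, Iris is a knave, Jack is a knave, and Vik is a knight.

Since Zephyr is a knave, "at most zero of Ravi and Jack are knights" needs to be false, which holds.
Ravi is a knight; "at least one of the following is true: Iris is a knight; Zephyr is a knave" is true, as required.
Iris is a knave, so "Zephyr is a knave exactly when Ravi is a knave" must be false — and it is.
Jack is a knave, and the claim "Vik is a knave" is indeed false.
Vik (knight): "it is not true that Zephyr is a knight" — true. ✓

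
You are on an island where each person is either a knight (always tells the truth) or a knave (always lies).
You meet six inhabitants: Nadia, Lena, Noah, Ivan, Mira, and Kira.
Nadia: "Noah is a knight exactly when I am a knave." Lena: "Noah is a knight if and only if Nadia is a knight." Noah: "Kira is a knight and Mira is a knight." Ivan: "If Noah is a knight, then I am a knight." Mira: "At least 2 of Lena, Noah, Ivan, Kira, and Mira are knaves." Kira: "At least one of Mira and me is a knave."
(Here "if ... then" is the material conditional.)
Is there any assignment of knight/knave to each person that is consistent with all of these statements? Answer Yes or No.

No

Checking all 64 assignments, each has at least one speaker whose statement's truth value contradicts their type.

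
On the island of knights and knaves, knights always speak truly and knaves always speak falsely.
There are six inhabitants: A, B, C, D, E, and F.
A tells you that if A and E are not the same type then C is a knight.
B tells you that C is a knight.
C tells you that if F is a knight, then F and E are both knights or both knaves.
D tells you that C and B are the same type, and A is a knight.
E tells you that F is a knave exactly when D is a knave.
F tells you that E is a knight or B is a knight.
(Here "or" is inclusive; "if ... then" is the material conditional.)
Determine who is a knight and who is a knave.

A is a knight, and the claim "if A and E are not the same type then C is a knight" is indeed true.
As a knight, B's statement "C is a knight" should be true; it is.
As a knight, C's statement "if F is a knight, then F and E are both knights or both knaves" should be true; it is.
D is a knight, and the claim "C and B are the same type, and A is a knight" is indeed true.
E is a knight, and the claim "F is a knave exactly when D is a knave" is indeed true.
F (knight): "E is a knight or B is a knight" — true. ✓

A is a knight, B is a knight, C is a knight, D is a knight, E is a knight, and F is a knight.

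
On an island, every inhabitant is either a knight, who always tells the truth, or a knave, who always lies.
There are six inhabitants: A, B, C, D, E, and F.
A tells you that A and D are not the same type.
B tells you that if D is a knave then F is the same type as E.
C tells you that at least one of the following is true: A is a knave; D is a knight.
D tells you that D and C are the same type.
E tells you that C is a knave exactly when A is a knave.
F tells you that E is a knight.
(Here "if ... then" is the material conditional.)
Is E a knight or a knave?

E is a knave.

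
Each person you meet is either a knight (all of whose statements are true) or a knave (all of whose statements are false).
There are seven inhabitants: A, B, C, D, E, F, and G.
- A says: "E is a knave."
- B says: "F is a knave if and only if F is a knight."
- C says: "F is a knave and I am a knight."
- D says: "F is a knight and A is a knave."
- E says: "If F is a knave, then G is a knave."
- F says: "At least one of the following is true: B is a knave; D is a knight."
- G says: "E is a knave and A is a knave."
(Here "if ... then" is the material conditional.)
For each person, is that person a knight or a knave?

A is a knave, and the claim "E is a knave" is indeed False.
B is a knave, so "F is a knave if and only if F is a knight" must be False — and it is.
C (knave): "F is a knave and I am a knight" — False. ✓
Since D is a knight, "F is a knight and A is a knave" needs to be True, which holds.
Since E is a knight, "if F is a knave, then G is a knave" needs to be True, which holds.
Since F is a knight, "at least one of the following is true: B is a knave; D is a knight" needs to be True, which holds.
G is a knave; "E is a knave and A is a knave" is False, as required.

A is a knave, B is a knave, C is a knave, D is a knight, E is a knight, F is a knight, and G is a knave.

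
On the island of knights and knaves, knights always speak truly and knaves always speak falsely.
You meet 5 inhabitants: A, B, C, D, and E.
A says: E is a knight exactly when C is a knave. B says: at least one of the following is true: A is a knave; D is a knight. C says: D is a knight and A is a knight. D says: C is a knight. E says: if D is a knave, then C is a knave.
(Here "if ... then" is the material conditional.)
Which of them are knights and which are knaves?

A is a knight, and the claim "E is a knight exactly when C is a knave" is indeed True.
B is a knave, so "at least one of the following is true: A is a knave; D is a knight" must be false — and it is.
C is a knave, so "D is a knight and A is a knight" must be false — and it is.
Since D is a knave, "C is a knight" needs to be false, which holds.
Since E is a knight, "if D is a knave, then C is a knave" needs to be True, which holds.

A is a knight, B is a knave, C is a knave, D is a knave, and E is a knight.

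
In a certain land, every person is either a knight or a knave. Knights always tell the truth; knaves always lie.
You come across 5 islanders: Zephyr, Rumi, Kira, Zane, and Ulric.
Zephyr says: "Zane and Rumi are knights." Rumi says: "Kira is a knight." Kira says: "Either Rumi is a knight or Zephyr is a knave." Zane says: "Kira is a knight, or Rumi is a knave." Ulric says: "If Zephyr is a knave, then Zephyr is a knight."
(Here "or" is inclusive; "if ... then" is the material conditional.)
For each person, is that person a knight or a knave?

Suppose Zephyr is a knave. Then Zephyr's statement "Zane and Rumi are knights" would have to be false. Checking the 16 ways to assign the others, none is consistent with every speaker.
(For instance, with Rumi=knight, Kira=knight, Zane=knight, Ulric=knight, Zephyr's claim "Zane and Rumi are knights" comes out true where it would need to be false.)
So Zephyr must be a knight, making "Zane and Rumi are knights" true. Taking Zephyr=knight, Rumi=knight, Kira=knight, Zane=knight, Ulric=knight, each remaining statement checks out:
  Rumi (knight): "Kira is a knight" — true. ✓
  Kira (knight): "either Rumi is a knight or Zephyr is a knave" — true. ✓
  Zane (knight): "Kira is a knight, or Rumi is a knave" — true. ✓
  Ulric (knight): "if Zephyr is a knave, then Zephyr is a knight" — true. ✓
This is the unique consistent assignment.

Knights: Zephyr, Rumi, Kira, Zane, and Ulric. Knaves: none.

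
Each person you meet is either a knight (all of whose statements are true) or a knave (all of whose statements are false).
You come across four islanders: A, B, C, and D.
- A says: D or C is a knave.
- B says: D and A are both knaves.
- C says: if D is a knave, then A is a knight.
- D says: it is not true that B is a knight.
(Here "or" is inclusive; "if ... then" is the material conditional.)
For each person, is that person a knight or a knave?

A is a knave, B is a knave, C is a knight, and D is a knight.

A is a knave, so "D or C is a knave" must be false — and it is.
B is a knave; "D and A are both knaves" is false, as required.
C is a knight, so "if D is a knave, then A is a knight" must be True — and it is.
D is a knight, and the claim "it is not true that B is a knight" is indeed True.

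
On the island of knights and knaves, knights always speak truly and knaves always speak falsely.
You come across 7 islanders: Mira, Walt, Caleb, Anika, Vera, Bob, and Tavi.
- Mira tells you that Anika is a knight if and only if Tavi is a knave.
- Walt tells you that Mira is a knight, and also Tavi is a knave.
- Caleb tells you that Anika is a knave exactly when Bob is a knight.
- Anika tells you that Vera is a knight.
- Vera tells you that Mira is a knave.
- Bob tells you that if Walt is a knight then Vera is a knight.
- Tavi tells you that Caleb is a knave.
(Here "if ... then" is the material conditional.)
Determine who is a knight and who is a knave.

Mira is a knave, Walt is a knave, Caleb is a knave, Anika is a knight, Vera is a knight, Bob is a knight, and Tavi is a knight.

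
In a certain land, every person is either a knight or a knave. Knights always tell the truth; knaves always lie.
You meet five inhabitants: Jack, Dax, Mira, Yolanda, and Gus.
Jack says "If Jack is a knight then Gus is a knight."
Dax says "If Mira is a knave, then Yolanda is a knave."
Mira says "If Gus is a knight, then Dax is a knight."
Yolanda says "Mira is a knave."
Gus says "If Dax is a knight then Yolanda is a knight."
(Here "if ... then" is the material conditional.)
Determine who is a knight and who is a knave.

Knights: Jack, Yolanda, and Gus. Knaves: Dax and Mira.

Jack is a knight, so "if Jack is a knight then Gus is a knight" must be true — and it is.
As a knave, Dax's statement "if Mira is a knave, then Yolanda is a knave" should be false; it is.
Mira is a knave, so "if Gus is a knight, then Dax is a knight" must be false — and it is.
Yolanda is a knight; "Mira is a knave" is true, as required.
As a knight, Gus's statement "if Dax is a knight then Yolanda is a knight" should be true; it is.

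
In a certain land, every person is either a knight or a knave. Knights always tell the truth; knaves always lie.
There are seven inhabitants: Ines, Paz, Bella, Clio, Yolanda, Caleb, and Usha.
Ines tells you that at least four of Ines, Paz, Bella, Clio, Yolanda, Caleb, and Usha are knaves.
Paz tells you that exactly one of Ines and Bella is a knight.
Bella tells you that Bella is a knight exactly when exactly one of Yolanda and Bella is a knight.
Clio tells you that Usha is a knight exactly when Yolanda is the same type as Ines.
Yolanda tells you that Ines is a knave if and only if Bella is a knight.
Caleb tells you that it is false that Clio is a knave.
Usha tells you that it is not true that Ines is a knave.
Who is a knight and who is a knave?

As a knight, Ines's statement "at least four of Ines, Paz, Bella, Clio, Yolanda, Caleb, and Usha are knaves" should be true; it is.
Since Paz is a knave, "exactly one of Ines and Bella is a knight" needs to be false, which holds.
As a knight, Bella's statement "Bella is a knight exactly when exactly one of Yolanda and Bella is a knight" should be true; it is.
Since Clio is a knave, "Usha is a knight exactly when Yolanda is the same type as Ines" needs to be false, which holds.
Yolanda is a knave; "Ines is a knave if and only if Bella is a knight" is false, as required.
Caleb (knave): "it is false that Clio is a knave" — false. ✓
Usha is a knight, so "it is not true that Ines is a knave" must be true — and it is.

Knights: Ines, Bella, and Usha. Knaves: Paz, Clio, Yolanda, and Caleb.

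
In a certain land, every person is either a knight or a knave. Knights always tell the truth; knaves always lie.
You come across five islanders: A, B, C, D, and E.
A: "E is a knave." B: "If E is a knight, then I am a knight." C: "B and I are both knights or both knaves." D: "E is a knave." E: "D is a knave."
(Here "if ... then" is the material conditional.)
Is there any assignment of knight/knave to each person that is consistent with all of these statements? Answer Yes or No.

Yes

One consistent assignment: A=knight, B=knight, C=knight, D=knight, E=knave.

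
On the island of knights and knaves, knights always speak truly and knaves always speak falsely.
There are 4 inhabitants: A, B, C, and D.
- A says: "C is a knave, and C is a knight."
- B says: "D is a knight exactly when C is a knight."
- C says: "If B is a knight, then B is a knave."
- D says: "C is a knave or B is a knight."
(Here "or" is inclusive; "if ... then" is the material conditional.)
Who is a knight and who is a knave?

Knights: C. Knaves: A, B, and D.

A is a knave; "C is a knave, and C is a knight" is False, as required.
B (knave): "D is a knight exactly when C is a knight" — False. ✓
C (knight): "if B is a knight, then B is a knave" — true. ✓
D is a knave, so "C is a knave or B is a knight" must be False — and it is.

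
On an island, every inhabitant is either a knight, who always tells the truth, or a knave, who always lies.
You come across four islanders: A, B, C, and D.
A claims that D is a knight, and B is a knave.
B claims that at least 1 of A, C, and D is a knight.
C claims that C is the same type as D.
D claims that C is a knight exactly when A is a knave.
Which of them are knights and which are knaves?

A is a knave, B is a knight, C is a knight, and D is a knight.

As a knave, A's statement "D is a knight, and B is a knave" should be false; it is.
B (knight): "at least 1 of A, C, and D is a knight" — true. ✓
C is a knight; "C is the same type as D" is true, as required.
As a knight, D's statement "C is a knight exactly when A is a knave" should be true; it is.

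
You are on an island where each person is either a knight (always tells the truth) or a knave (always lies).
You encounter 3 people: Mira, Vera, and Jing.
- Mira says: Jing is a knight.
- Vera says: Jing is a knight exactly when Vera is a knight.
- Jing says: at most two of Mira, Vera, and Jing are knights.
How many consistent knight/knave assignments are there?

1

Consistent assignments:
  Mira=knight, Vera=knave, Jing=knight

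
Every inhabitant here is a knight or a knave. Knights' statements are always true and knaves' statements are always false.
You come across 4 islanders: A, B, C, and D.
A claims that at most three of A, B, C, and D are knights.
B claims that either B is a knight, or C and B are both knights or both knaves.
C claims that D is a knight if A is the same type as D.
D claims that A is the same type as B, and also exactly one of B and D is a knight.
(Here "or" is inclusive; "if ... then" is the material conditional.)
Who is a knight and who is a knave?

A is a knight, B is a knave, C is a knight, and D is a knave.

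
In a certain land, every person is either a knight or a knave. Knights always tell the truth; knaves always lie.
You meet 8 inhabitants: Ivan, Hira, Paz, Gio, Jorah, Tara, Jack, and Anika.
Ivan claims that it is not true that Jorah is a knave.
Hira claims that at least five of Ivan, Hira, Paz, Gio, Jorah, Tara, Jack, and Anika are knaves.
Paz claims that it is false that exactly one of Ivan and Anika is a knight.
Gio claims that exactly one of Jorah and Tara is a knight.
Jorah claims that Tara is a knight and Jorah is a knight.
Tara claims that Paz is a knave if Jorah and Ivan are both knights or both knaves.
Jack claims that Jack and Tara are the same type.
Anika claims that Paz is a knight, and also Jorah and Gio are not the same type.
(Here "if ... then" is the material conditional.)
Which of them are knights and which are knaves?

Ivan is a knight; "it is not true that Jorah is a knave" is true, as required.
Hira is a knave, and the claim "at least five of Ivan, Hira, Paz, Gio, Jorah, Tara, Jack, and Anika are knaves" is indeed False.
Paz is a knave, and the claim "it is false that exactly one of Ivan and Anika is a knight" is indeed False.
Gio is a knave, and the claim "exactly one of Jorah and Tara is a knight" is indeed False.
Jorah is a knight; "Tara is a knight and Jorah is a knight" is true, as required.
Tara (knight): "Paz is a knave if Jorah and Ivan are both knights or both knaves" — true. ✓
Jack is a knight; "Jack and Tara are the same type" is true, as required.
Anika is a knave, so "Paz is a knight, and also Jorah and Gio are not the same type" must be False — and it is.

Ivan is a knight, Hira is a knave, Paz is a knave, Gio is a knave, Jorah is a knight, Tara is a knight, Jack is a knight, and Anika is a knave.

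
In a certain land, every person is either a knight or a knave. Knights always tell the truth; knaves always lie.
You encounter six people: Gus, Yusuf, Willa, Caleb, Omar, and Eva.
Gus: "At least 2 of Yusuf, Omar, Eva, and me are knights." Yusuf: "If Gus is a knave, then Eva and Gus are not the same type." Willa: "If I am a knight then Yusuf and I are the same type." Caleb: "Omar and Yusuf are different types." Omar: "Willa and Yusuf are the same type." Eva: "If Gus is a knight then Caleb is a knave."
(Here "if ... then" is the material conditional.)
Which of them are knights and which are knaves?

Gus is a knight, Yusuf is a knight, Willa is a knight, Caleb is a knave, Omar is a knight, and Eva is a knight.

Gus (knight): "at least 2 of Yusuf, Omar, Eva, and me are knights" — True. ✓
Yusuf (knight): "if Gus is a knave, then Eva and Gus are not the same type" — True. ✓
Since Willa is a knight, "if I am a knight then Yusuf and I are the same type" needs to be True, which holds.
Caleb is a knave; "Omar and Yusuf are different types" is False, as required.
Omar (knight): "Willa and Yusuf are the same type" — True. ✓
As a knight, Eva's statement "if Gus is a knight then Caleb is a knave" should be True; it is.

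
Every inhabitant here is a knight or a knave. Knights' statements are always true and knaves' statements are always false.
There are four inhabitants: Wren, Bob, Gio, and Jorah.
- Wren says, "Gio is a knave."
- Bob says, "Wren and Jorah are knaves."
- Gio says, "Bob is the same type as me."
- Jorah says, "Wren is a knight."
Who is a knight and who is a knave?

Knights: Bob and Gio. Knaves: Wren and Jorah.

Wren (knave): "Gio is a knave" — false. ✓
Bob is a knight; "Wren and Jorah are knaves" is True, as required.
Gio is a knight; "Bob is the same type as me" is True, as required.
Jorah is a knave, and the claim "Wren is a knight" is indeed false.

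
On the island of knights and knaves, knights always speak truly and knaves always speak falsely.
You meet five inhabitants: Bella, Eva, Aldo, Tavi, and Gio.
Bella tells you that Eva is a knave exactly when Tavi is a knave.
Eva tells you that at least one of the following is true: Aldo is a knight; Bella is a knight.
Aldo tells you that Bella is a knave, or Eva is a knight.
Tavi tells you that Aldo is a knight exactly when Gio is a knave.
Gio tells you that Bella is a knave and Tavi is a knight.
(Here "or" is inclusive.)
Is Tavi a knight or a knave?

Tavi is a knight.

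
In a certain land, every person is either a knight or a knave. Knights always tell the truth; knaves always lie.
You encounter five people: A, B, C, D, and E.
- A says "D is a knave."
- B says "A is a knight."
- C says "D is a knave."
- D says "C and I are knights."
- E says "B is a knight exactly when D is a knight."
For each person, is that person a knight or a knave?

A is a knight; "D is a knave" is True, as required.
Since B is a knight, "A is a knight" needs to be True, which holds.
C is a knight, so "D is a knave" must be True — and it is.
Since D is a knave, "C and I are knights" needs to be False, which holds.
E is a knave, so "B is a knight exactly when D is a knight" must be False — and it is.

A is a knight, B is a knight, C is a knight, D is a knave, and E is a knave.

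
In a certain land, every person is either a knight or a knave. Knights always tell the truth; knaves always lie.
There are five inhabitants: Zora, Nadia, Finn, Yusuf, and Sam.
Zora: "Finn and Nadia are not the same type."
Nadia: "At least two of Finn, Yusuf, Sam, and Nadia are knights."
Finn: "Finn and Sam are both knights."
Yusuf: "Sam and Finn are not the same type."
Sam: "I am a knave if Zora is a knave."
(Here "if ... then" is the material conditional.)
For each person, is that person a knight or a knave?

Zora is a knight, Nadia is a knight, Finn is a knave, Yusuf is a knight, and Sam is a knight.

Zora is a knight, and the claim "Finn and Nadia are not the same type" is indeed True.
Nadia (knight): "at least two of Finn, Yusuf, Sam, and Nadia are knights" — True. ✓
Finn is a knave, so "Finn and Sam are both knights" must be false — and it is.
As a knight, Yusuf's statement "Sam and Finn are not the same type" should be True; it is.
Sam is a knight, so "I am a knave if Zora is a knave" must be True — and it is.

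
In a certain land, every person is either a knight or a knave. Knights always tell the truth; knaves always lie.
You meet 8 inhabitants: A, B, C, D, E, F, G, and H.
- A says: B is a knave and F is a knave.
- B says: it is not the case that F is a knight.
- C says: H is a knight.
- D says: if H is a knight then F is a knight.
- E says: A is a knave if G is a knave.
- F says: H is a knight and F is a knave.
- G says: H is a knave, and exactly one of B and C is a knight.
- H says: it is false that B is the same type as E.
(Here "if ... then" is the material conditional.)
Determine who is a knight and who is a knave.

Knights: B, D, E, and G. Knaves: A, C, F, and H.

Since A is a knave, "B is a knave and F is a knave" needs to be False, which holds.
B is a knight, and the claim "it is not the case that F is a knight" is indeed True.
C is a knave, and the claim "H is a knight" is indeed False.
D is a knight; "if H is a knight then F is a knight" is True, as required.
E (knight): "A is a knave if G is a knave" — True. ✓
F is a knave, so "H is a knight and F is a knave" must be False — and it is.
G is a knight; "H is a knave, and exactly one of B and C is a knight" is True, as required.
H is a knave, and the claim "it is false that B is the same type as E" is indeed False.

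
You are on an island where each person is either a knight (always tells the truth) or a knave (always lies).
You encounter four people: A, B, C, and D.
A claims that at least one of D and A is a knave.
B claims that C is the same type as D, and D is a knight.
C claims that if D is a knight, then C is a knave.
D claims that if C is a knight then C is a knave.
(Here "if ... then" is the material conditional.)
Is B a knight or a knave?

B is a knave.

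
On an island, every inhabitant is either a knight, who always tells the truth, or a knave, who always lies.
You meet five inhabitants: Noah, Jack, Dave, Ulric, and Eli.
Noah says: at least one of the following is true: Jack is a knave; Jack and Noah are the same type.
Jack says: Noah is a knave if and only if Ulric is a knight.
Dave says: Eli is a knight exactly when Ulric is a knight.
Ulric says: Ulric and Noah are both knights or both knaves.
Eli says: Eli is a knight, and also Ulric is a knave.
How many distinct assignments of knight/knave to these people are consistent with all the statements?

3

Consistent assignments:
  Noah=knight, Jack=knight, Dave=knight, Ulric=knave, Eli=knave
  Noah=knight, Jack=knight, Dave=knave, Ulric=knave, Eli=knight
  Noah=knight, Jack=knave, Dave=knave, Ulric=knight, Eli=knave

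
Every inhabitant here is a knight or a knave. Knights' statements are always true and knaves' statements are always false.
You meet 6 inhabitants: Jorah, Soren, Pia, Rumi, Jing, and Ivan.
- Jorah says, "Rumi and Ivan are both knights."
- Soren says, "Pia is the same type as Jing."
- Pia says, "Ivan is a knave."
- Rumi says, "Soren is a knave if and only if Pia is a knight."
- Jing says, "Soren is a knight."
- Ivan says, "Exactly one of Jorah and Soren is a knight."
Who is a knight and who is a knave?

Jorah is a knave, and the claim "Rumi and Ivan are both knights" is indeed false.
Soren is a knave; "Pia is the same type as Jing" is false, as required.
Pia is a knight, and the claim "Ivan is a knave" is indeed True.
Rumi is a knight; "Soren is a knave if and only if Pia is a knight" is True, as required.
Jing (knave): "Soren is a knight" — false. ✓
As a knave, Ivan's statement "exactly one of Jorah and Soren is a knight" should be false; it is.

Knights: Pia and Rumi. Knaves: Jorah, Soren, Jing, and Ivan.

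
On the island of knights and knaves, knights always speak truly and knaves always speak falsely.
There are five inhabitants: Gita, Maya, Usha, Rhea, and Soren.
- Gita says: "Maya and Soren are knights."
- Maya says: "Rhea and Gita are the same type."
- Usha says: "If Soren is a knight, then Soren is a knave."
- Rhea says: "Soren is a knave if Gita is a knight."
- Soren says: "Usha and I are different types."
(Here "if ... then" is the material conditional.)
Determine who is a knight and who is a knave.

Gita is a knave, so "Maya and Soren are knights" must be False — and it is.
Maya is a knave, and the claim "Rhea and Gita are the same type" is indeed False.
Usha is a knave, and the claim "if Soren is a knight, then Soren is a knave" is indeed False.
Rhea (knight): "Soren is a knave if Gita is a knight" — True. ✓
Soren is a knight; "Usha and I are different types" is True, as required.

Gita is a knave, Maya is a knave, Usha is a knave, Rhea is a knight, and Soren is a knight.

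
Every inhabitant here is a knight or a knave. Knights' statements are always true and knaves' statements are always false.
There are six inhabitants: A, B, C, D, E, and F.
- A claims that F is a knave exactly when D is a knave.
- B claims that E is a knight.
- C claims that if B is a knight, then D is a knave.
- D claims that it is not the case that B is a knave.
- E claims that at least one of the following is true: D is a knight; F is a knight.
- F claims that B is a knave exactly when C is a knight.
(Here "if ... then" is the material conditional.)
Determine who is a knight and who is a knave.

Knights: A, B, D, E, and F. Knaves: C.

A is a knight, and the claim "F is a knave exactly when D is a knave" is indeed True.
B is a knight; "E is a knight" is True, as required.
C is a knave, so "if B is a knight, then D is a knave" must be false — and it is.
D is a knight, so "it is not the case that B is a knave" must be True — and it is.
E is a knight, so "at least one of the following is true: D is a knight; F is a knight" must be True — and it is.
As a knight, F's statement "B is a knave exactly when C is a knight" should be True; it is.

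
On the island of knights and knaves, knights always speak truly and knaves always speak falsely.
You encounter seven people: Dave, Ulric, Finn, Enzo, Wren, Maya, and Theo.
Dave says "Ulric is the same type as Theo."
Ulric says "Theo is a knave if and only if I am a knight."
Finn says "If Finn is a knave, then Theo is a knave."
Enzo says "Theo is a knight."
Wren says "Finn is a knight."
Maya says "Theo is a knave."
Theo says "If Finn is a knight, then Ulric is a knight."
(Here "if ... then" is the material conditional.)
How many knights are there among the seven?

The unique consistent assignment is Dave=knight, Ulric=knave, Finn=knight, Enzo=knave, Wren=knight, Maya=knight, Theo=knave.
That has 4 knights.

4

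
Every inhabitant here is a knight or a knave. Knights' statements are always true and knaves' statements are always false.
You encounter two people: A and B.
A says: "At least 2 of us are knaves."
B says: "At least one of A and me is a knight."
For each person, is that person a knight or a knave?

A is a knave and B is a knight.

As a knave, A's statement "at least 2 of us are knaves" should be false; it is.
Since B is a knight, "at least one of A and me is a knight" needs to be true, which holds.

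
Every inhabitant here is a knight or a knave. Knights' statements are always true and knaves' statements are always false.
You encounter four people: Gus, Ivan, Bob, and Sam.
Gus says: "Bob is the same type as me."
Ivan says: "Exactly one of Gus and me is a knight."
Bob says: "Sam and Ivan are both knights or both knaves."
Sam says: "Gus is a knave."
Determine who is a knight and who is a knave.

Knights: Ivan, Bob, and Sam. Knaves: Gus.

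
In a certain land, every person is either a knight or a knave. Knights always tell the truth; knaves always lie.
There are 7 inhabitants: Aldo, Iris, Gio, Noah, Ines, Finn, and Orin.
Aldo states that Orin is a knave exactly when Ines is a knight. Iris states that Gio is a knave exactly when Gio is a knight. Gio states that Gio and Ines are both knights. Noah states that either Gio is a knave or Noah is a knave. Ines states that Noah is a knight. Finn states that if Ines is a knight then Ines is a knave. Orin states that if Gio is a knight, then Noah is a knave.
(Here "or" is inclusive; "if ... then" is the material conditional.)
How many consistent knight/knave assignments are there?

1

Consistent assignments:
  Aldo=knave, Iris=knave, Gio=knave, Noah=knight, Ines=knight, Finn=knave, Orin=knight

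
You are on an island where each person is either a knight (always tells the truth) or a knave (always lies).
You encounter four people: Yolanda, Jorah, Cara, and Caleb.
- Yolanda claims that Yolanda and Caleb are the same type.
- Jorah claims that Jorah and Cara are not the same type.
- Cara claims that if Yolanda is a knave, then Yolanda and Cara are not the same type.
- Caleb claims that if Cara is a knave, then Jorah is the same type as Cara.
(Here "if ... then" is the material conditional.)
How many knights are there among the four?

1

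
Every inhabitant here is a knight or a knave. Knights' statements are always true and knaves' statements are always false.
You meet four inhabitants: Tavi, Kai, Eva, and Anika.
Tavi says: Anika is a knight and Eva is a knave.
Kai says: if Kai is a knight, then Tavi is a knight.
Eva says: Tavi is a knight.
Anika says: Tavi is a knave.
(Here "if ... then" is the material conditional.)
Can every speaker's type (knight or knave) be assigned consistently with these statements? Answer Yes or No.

Checking all 16 assignments, each has at least one speaker whose statement's truth value contradicts their type.

No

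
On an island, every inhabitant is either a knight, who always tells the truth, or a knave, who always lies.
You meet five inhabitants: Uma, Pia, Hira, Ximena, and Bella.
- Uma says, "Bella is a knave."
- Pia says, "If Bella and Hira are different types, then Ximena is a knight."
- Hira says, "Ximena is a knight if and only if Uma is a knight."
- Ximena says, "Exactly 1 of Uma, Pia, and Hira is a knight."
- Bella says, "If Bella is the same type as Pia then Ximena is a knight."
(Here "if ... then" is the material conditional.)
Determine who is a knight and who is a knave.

Suppose Uma is a knight. Then Uma's statement "Bella is a knave" would have to be true. Checking the 16 ways to assign the others, none is consistent with every speaker.
(For instance, with Pia=knight, Hira=knave, Ximena=knight, Bella=knight, Uma's claim "Bella is a knave" comes out false where it would need to be true.)
So Uma must be a knave, making "Bella is a knave" false. Taking Uma=knave, Pia=knight, Hira=knave, Ximena=knight, Bella=knight, each remaining statement checks out:
  Pia (knight): "if Bella and Hira are different types, then Ximena is a knight" — true. ✓
  Hira (knave): "Ximena is a knight if and only if Uma is a knight" — false. ✓
  Ximena (knight): "exactly 1 of Uma, Pia, and Hira is a knight" — true. ✓
  Bella (knight): "if Bella is the same type as Pia then Ximena is a knight" — true. ✓
This is the unique consistent assignment.

Uma is a knave, Pia is a knight, Hira is a knave, Ximena is a knight, and Bella is a knight.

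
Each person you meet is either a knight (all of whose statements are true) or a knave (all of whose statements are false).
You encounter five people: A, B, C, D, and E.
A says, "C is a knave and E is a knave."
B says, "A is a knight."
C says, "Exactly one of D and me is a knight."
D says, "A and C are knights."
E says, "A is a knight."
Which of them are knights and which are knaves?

A is a knave, B is a knave, C is a knight, D is a knave, and E is a knave.

Suppose A is a knight. Then A's statement "C is a knave and E is a knave" would have to be true. Checking the 16 ways to assign the others, none is consistent with every speaker.
(For instance, with B=knave, C=knight, D=knave, E=knave, A's claim "C is a knave and E is a knave" comes out false where it would need to be true.)
So A must be a knave, making "C is a knave and E is a knave" false. Taking A=knave, B=knave, C=knight, D=knave, E=knave, each remaining statement checks out:
  B (knave): "A is a knight" — false. ✓
  C (knight): "exactly one of D and me is a knight" — true. ✓
  D (knave): "A and C are knights" — false. ✓
  E (knave): "A is a knight" — false. ✓
This is the unique consistent assignment.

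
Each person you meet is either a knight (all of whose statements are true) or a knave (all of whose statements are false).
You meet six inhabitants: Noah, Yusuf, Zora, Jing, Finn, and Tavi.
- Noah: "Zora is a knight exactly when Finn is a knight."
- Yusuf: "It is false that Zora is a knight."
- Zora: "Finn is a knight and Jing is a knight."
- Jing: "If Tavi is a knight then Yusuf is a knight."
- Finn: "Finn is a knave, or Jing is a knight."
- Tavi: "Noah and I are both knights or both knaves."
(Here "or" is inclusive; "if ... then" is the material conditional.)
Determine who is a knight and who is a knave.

Noah is a knight, Yusuf is a knave, Zora is a knight, Jing is a knight, Finn is a knight, and Tavi is a knave.

As a knight, Noah's statement "Zora is a knight exactly when Finn is a knight" should be True; it is.
Yusuf (knave): "it is false that Zora is a knight" — False. ✓
As a knight, Zora's statement "Finn is a knight and Jing is a knight" should be True; it is.
Since Jing is a knight, "if Tavi is a knight then Yusuf is a knight" needs to be True, which holds.
As a knight, Finn's statement "Finn is a knave, or Jing is a knight" should be True; it is.
Since Tavi is a knave, "Noah and I are both knights or both knaves" needs to be False, which holds.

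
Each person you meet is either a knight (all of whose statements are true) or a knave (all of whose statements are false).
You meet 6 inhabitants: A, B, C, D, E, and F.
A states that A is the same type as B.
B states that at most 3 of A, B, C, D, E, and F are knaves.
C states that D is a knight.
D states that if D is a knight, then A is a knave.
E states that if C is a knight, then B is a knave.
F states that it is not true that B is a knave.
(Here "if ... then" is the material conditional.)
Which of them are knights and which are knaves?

A is a knave, B is a knight, C is a knight, D is a knight, E is a knave, and F is a knight.

A (knave): "A is the same type as B" — false. ✓
As a knight, B's statement "at most 3 of A, B, C, D, E, and F are knaves" should be True; it is.
As a knight, C's statement "D is a knight" should be True; it is.
Since D is a knight, "if D is a knight, then A is a knave" needs to be True, which holds.
E (knave): "if C is a knight, then B is a knave" — false. ✓
Since F is a knight, "it is not true that B is a knave" needs to be True, which holds.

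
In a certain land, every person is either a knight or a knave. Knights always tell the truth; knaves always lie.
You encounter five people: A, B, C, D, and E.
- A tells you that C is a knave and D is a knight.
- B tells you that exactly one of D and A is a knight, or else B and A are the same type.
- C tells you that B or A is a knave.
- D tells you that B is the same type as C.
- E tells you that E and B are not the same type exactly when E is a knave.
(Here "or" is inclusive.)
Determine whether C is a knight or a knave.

Consistent assignments: {A=knave, B=knight, C=knight, D=knight, E=knight}
In every consistent assignment, C is a knight.

C is a knight.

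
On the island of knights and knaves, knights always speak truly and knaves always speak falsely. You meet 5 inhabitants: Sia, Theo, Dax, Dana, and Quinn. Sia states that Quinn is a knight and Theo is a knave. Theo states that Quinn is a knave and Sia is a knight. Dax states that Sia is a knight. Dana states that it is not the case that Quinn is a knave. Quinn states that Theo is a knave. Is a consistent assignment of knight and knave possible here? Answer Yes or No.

One consistent assignment: Sia=knight, Theo=knave, Dax=knight, Dana=knight, Quinn=knight.

Yes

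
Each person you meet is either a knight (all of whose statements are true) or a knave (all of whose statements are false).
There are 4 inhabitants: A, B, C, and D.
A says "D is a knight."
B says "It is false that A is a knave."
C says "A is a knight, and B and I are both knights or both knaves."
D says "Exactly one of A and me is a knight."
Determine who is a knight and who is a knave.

A is a knave, B is a knave, C is a knave, and D is a knave.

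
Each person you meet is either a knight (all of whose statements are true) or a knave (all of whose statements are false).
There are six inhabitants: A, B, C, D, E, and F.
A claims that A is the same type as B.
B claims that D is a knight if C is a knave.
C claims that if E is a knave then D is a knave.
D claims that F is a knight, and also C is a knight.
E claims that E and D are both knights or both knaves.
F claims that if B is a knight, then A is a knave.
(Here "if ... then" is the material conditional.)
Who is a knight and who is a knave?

A is a knave; "A is the same type as B" is False, as required.
B is a knight, and the claim "D is a knight if C is a knave" is indeed true.
Since C is a knight, "if E is a knave then D is a knave" needs to be true, which holds.
Since D is a knight, "F is a knight, and also C is a knight" needs to be true, which holds.
Since E is a knight, "E and D are both knights or both knaves" needs to be true, which holds.
F (knight): "if B is a knight, then A is a knave" — true. ✓

A is a knave, B is a knight, C is a knight, D is a knight, E is a knight, and F is a knight.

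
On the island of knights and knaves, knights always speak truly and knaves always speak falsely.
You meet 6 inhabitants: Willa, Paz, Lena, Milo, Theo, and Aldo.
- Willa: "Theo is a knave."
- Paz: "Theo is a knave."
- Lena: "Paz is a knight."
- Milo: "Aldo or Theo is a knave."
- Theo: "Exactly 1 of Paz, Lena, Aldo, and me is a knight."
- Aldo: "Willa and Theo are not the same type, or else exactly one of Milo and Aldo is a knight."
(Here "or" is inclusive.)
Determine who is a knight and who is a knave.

Knights: Willa, Paz, Lena, Milo, and Aldo. Knaves: Theo.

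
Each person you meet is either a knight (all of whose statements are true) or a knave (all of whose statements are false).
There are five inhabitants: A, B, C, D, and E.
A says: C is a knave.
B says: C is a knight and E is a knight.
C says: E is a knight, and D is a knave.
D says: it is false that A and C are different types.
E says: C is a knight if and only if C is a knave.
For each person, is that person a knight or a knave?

Since A is a knight, "C is a knave" needs to be True, which holds.
As a knave, B's statement "C is a knight and E is a knight" should be false; it is.
Since C is a knave, "E is a knight, and D is a knave" needs to be false, which holds.
As a knave, D's statement "it is false that A and C are different types" should be false; it is.
Since E is a knave, "C is a knight if and only if C is a knave" needs to be false, which holds.

A is a knight, B is a knave, C is a knave, D is a knave, and E is a knave.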